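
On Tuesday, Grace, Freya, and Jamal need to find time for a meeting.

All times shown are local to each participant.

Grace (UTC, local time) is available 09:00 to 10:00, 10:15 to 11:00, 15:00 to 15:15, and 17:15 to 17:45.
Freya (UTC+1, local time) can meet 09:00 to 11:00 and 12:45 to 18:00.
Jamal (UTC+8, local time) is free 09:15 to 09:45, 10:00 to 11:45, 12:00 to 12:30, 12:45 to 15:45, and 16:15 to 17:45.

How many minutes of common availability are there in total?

Grace → UTC: 09:00–10:00, 10:15–11:00, 15:00–15:15, 17:15–17:45.
Freya → UTC: 08:00–10:00, 11:45–17:00.
Jamal → UTC: 01:15–01:45, 02:00–03:45, 04:00–04:30, 04:45–07:45, 08:15–09:45.
Grace ∩ Freya: 09:00–10:00, 15:00–15:15.
Grace ∩ Freya ∩ Jamal: 09:00–09:45.
Total common minutes: 45.

45 minutes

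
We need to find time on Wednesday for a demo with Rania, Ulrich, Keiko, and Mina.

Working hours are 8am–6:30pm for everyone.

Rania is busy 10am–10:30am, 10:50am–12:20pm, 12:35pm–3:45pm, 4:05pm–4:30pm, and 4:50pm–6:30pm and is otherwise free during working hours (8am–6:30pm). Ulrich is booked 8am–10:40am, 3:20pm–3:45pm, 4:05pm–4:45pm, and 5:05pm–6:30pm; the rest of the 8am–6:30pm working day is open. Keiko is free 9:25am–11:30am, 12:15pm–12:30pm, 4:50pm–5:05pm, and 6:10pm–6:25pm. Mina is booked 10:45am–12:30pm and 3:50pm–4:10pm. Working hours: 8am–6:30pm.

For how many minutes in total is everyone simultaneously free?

5 minutes

Rania free within 08:00–18:30: 08:00–10:00, 10:30–10:50, 12:20–12:35, 15:45–16:05, 16:30–16:50.
Ulrich free within 08:00–18:30: 10:40–15:20, 15:45–16:05, 16:45–17:05.
Mina free within 08:00–18:30: 08:00–10:45, 12:30–15:50, 16:10–18:30.
Rania ∩ Ulrich: 10:40–10:50, 12:20–12:35, 15:45–16:05, 16:45–16:50.
Rania ∩ Ulrich ∩ Keiko: 10:40–10:50, 12:20–12:30.
Rania ∩ Ulrich ∩ Keiko ∩ Mina: 10:40–10:45.
Total common minutes: 5.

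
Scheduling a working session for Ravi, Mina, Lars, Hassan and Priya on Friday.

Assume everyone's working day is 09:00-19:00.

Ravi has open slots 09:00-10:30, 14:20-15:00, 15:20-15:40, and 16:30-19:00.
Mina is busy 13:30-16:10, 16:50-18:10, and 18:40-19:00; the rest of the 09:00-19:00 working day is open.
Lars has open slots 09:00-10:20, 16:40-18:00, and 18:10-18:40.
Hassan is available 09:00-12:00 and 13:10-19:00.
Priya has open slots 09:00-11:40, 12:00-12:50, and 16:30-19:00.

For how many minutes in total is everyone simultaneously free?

120 minutes

Mina free within 09:00–19:00: 09:00–13:30, 16:10–16:50, 18:10–18:40.
Ravi ∩ Mina: 09:00–10:30, 16:30–16:50, 18:10–18:40.
Ravi ∩ Mina ∩ Lars: 09:00–10:20, 16:40–16:50, 18:10–18:40.
Ravi ∩ Mina ∩ Lars ∩ Hassan: 09:00–10:20, 16:40–16:50, 18:10–18:40.
Ravi ∩ Mina ∩ Lars ∩ Hassan ∩ Priya: 09:00–10:20, 16:40–16:50, 18:10–18:40.
Total common minutes: 80 + 10 + 30 = 120.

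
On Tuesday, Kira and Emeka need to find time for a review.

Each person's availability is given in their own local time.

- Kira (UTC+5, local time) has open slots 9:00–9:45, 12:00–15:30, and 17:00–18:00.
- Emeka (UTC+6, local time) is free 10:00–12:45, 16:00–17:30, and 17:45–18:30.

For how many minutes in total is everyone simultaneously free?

105 minutes

Kira → UTC: 04:00–04:45, 07:00–10:30, 12:00–13:00.
Emeka → UTC: 04:00–06:45, 10:00–11:30, 11:45–12:30.
Kira ∩ Emeka: 04:00–04:45, 10:00–10:30, 12:00–12:30.
Total common minutes: 45 + 30 + 30 = 105.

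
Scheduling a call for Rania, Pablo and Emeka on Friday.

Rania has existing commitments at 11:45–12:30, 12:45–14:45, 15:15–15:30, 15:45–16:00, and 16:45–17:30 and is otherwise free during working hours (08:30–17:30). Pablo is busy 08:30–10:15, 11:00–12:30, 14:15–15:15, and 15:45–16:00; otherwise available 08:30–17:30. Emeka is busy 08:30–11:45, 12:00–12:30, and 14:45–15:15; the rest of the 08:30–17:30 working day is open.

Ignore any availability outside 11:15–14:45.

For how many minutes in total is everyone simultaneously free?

Rania free within 08:30–17:30: 08:30–11:45, 12:30–12:45, 14:45–15:15, 15:30–15:45, 16:00–16:45.
Pablo free within 08:30–17:30: 10:15–11:00, 12:30–14:15, 15:15–15:45, 16:00–17:30.
Emeka free within 08:30–17:30: 11:45–12:00, 12:30–14:45, 15:15–17:30.
Rania ∩ Pablo: 10:15–11:00, 12:30–12:45, 15:30–15:45, 16:00–16:45.
Rania ∩ Pablo ∩ Emeka: 12:30–12:45, 15:30–15:45, 16:00–16:45.
Restricted to 11:15–14:45: 12:30–12:45.
Total common minutes: 15.

15 minutes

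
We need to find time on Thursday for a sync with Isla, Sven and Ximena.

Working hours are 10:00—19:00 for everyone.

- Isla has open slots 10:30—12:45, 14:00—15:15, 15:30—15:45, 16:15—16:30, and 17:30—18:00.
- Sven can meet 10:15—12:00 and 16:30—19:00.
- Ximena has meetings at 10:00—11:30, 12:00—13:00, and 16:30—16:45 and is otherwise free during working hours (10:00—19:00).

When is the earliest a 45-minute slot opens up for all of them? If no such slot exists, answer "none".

Ximena free within 10:00–19:00: 11:30–12:00, 13:00–16:30, 16:45–19:00.
Isla ∩ Sven: 10:30–12:00, 17:30–18:00.
Isla ∩ Sven ∩ Ximena: 11:30–12:00, 17:30–18:00.
Windows ≥ 45 min: (none).

none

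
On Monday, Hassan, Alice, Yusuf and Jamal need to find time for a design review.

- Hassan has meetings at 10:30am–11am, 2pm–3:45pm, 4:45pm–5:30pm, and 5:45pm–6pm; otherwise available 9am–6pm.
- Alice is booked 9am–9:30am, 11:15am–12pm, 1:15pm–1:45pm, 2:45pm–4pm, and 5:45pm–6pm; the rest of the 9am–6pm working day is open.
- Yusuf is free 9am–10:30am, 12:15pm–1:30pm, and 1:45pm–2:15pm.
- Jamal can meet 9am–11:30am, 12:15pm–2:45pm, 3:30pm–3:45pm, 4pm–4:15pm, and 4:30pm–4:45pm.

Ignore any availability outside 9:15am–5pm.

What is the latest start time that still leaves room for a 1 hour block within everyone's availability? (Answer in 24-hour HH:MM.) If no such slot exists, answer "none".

Hassan free within 09:00–18:00: 09:00–10:30, 11:00–14:00, 15:45–16:45, 17:30–17:45.
Alice free within 09:00–18:00: 09:30–11:15, 12:00–13:15, 13:45–14:45, 16:00–17:45.
Hassan ∩ Alice: 09:30–10:30, 11:00–11:15, 12:00–13:15, 13:45–14:00, 16:00–16:45, 17:30–17:45.
Hassan ∩ Alice ∩ Yusuf: 09:30–10:30, 12:15–13:15, 13:45–14:00.
Hassan ∩ Alice ∩ Yusuf ∩ Jamal: 09:30–10:30, 12:15–13:15, 13:45–14:00.
Restricted to 09:15–17:00: 09:30–10:30, 12:15–13:15, 13:45–14:00.
Windows ≥ 60 min: 09:30–10:30, 12:15–13:15.
Latest start in the last window 12:15–13:15 is 13:15 − 60 min = 12:15.

12:15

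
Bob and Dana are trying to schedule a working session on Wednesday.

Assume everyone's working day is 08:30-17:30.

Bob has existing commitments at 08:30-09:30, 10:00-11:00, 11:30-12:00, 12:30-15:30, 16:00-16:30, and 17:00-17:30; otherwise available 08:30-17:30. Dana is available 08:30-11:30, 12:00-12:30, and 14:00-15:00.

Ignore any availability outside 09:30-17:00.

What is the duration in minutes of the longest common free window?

Bob free within 08:30–17:30: 09:30–10:00, 11:00–11:30, 12:00–12:30, 15:30–16:00, 16:30–17:00.
Bob ∩ Dana: 09:30–10:00, 11:00–11:30, 12:00–12:30.
Restricted to 09:30–17:00: 09:30–10:00, 11:00–11:30, 12:00–12:30.
Common window lengths: 30, 30, 30 min; longest is 30.

30 minutes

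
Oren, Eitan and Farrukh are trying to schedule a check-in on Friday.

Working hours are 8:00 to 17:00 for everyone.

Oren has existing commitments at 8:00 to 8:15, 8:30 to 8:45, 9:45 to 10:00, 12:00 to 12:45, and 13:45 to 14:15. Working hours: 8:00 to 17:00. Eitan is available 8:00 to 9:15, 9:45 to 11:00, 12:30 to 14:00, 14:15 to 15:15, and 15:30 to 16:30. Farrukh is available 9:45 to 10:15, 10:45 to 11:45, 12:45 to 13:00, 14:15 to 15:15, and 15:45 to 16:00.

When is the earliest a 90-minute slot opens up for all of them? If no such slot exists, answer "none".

none

Oren free within 08:00–17:00: 08:15–08:30, 08:45–09:45, 10:00–12:00, 12:45–13:45, 14:15–17:00.
Oren ∩ Eitan: 08:15–08:30, 08:45–09:15, 10:00–11:00, 12:45–13:45, 14:15–15:15, 15:30–16:30.
Oren ∩ Eitan ∩ Farrukh: 10:00–10:15, 10:45–11:00, 12:45–13:00, 14:15–15:15, 15:45–16:00.
Windows ≥ 90 min: (none).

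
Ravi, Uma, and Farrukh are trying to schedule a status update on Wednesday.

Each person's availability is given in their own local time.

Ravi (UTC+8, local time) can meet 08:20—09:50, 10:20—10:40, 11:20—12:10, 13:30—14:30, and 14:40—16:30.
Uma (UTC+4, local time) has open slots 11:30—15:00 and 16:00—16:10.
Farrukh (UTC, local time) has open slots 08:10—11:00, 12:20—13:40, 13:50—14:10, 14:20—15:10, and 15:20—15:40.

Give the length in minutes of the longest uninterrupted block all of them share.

20 minutes

Ravi → UTC: 00:20–01:50, 02:20–02:40, 03:20–04:10, 05:30–06:30, 06:40–08:30.
Uma → UTC: 07:30–11:00, 12:00–12:10.
Farrukh → UTC: 08:10–11:00, 12:20–13:40, 13:50–14:10, 14:20–15:10, 15:20–15:40.
Ravi ∩ Uma: 07:30–08:30.
Ravi ∩ Uma ∩ Farrukh: 08:10–08:30.
Single common window of 20 minutes.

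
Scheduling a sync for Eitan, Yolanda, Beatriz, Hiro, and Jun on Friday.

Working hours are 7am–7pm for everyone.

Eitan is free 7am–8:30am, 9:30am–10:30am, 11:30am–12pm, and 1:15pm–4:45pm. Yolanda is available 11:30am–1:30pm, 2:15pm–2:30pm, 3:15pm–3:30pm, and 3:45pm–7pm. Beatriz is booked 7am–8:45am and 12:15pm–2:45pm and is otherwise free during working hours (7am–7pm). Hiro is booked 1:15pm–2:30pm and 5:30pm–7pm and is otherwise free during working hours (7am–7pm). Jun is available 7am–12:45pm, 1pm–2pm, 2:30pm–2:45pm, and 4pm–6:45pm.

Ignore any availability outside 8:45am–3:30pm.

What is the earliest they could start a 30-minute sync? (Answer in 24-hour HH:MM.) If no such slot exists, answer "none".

11:30

Beatriz free within 07:00–19:00: 08:45–12:15, 14:45–19:00.
Hiro free within 07:00–19:00: 07:00–13:15, 14:30–17:30.
Eitan ∩ Yolanda: 11:30–12:00, 13:15–13:30, 14:15–14:30, 15:15–15:30, 15:45–16:45.
Eitan ∩ Yolanda ∩ Beatriz: 11:30–12:00, 15:15–15:30, 15:45–16:45.
Eitan ∩ Yolanda ∩ Beatriz ∩ Hiro: 11:30–12:00, 15:15–15:30, 15:45–16:45.
Eitan ∩ Yolanda ∩ Beatriz ∩ Hiro ∩ Jun: 11:30–12:00, 16:00–16:45.
Restricted to 08:45–15:30: 11:30–12:00.
Windows ≥ 30 min: 11:30–12:00.
Earliest such window starts at 11:30.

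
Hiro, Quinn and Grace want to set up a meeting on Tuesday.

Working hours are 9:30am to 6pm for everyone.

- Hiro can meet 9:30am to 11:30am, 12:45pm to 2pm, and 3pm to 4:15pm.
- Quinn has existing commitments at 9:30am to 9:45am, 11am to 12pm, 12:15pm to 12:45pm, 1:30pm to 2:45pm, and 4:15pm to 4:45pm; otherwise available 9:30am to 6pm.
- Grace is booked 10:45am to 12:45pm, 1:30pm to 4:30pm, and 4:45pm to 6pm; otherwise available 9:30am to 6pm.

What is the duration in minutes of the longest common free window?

Quinn free within 09:30–18:00: 09:45–11:00, 12:00–12:15, 12:45–13:30, 14:45–16:15, 16:45–18:00.
Grace free within 09:30–18:00: 09:30–10:45, 12:45–13:30, 16:30–16:45.
Hiro ∩ Quinn: 09:45–11:00, 12:45–13:30, 15:00–16:15.
Hiro ∩ Quinn ∩ Grace: 09:45–10:45, 12:45–13:30.
Common window lengths: 60, 45 min; longest is 60.

60 minutes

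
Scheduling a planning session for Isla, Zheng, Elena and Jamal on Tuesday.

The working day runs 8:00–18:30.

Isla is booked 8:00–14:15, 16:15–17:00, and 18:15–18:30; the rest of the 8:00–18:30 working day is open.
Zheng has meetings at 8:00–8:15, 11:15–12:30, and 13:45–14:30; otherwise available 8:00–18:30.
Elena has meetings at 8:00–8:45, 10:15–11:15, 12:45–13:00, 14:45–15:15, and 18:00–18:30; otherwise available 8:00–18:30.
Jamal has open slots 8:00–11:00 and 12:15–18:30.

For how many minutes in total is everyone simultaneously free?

Isla free within 08:00–18:30: 14:15–16:15, 17:00–18:15.
Zheng free within 08:00–18:30: 08:15–11:15, 12:30–13:45, 14:30–18:30.
Elena free within 08:00–18:30: 08:45–10:15, 11:15–12:45, 13:00–14:45, 15:15–18:00.
Isla ∩ Zheng: 14:30–16:15, 17:00–18:15.
Isla ∩ Zheng ∩ Elena: 14:30–14:45, 15:15–16:15, 17:00–18:00.
Isla ∩ Zheng ∩ Elena ∩ Jamal: 14:30–14:45, 15:15–16:15, 17:00–18:00.
Total common minutes: 15 + 60 + 60 = 135.

135 minutes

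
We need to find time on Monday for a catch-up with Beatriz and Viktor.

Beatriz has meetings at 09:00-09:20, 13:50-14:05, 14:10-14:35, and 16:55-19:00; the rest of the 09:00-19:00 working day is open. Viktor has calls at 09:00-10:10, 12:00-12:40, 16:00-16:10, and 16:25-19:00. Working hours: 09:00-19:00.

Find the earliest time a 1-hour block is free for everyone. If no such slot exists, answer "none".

10:10

Beatriz free within 09:00–19:00: 09:20–13:50, 14:05–14:10, 14:35–16:55.
Viktor free within 09:00–19:00: 10:10–12:00, 12:40–16:00, 16:10–16:25.
Beatriz ∩ Viktor: 10:10–12:00, 12:40–13:50, 14:05–14:10, 14:35–16:00, 16:10–16:25.
Windows ≥ 60 min: 10:10–12:00, 12:40–13:50, 14:35–16:00.
Earliest such window starts at 10:10.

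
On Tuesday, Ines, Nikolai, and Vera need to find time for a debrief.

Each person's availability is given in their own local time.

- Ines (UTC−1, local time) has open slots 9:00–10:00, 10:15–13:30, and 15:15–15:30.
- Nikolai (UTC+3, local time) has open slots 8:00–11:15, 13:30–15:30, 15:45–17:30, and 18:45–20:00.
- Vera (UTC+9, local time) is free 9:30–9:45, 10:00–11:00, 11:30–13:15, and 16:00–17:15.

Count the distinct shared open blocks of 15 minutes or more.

Ines → UTC: 10:00–11:00, 11:15–14:30, 16:15–16:30.
Nikolai → UTC: 05:00–08:15, 10:30–12:30, 12:45–14:30, 15:45–17:00.
Vera → UTC: 00:30–00:45, 01:00–02:00, 02:30–04:15, 07:00–08:15.
Ines ∩ Nikolai: 10:30–11:00, 11:15–12:30, 12:45–14:30, 16:15–16:30.
Ines ∩ Nikolai ∩ Vera: (none).
Windows ≥ 15 min: (none).
That's 0 windows.

0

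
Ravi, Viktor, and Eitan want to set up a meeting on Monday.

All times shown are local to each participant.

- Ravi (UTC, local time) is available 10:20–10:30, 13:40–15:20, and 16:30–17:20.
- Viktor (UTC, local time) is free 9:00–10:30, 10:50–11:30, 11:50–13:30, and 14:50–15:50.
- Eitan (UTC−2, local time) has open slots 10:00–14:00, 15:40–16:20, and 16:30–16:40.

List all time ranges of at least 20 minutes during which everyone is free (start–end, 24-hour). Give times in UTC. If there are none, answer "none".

Ravi → UTC: 10:20–10:30, 13:40–15:20, 16:30–17:20.
Viktor → UTC: 09:00–10:30, 10:50–11:30, 11:50–13:30, 14:50–15:50.
Eitan → UTC: 12:00–16:00, 17:40–18:20, 18:30–18:40.
Ravi ∩ Viktor: 10:20–10:30, 14:50–15:20.
Ravi ∩ Viktor ∩ Eitan: 14:50–15:20.
Windows ≥ 20 min: 14:50–15:20.

14:50–15:20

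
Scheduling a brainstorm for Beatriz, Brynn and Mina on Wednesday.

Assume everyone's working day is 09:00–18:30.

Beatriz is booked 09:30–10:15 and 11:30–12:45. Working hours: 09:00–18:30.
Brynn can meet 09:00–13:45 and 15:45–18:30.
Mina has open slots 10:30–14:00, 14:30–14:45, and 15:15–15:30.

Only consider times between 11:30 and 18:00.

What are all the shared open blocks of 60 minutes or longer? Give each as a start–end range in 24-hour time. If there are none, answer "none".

Beatriz free within 09:00–18:30: 09:00–09:30, 10:15–11:30, 12:45–18:30.
Beatriz ∩ Brynn: 09:00–09:30, 10:15–11:30, 12:45–13:45, 15:45–18:30.
Beatriz ∩ Brynn ∩ Mina: 10:30–11:30, 12:45–13:45.
Restricted to 11:30–18:00: 12:45–13:45.
Windows ≥ 60 min: 12:45–13:45.

12:45–13:45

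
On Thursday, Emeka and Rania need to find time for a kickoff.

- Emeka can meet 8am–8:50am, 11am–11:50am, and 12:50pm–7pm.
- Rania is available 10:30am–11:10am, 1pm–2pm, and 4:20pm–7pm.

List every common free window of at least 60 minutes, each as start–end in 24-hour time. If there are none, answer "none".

Emeka ∩ Rania: 11:00–11:10, 13:00–14:00, 16:20–19:00.
Windows ≥ 60 min: 13:00–14:00, 16:20–19:00.

13:00–14:00, 16:20–19:00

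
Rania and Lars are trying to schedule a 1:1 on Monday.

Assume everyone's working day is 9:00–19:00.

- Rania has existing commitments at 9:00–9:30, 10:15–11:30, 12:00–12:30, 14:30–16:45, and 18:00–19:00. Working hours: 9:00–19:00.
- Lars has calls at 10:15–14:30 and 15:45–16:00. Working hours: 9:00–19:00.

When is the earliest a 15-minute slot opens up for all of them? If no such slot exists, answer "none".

Rania free within 09:00–19:00: 09:30–10:15, 11:30–12:00, 12:30–14:30, 16:45–18:00.
Lars free within 09:00–19:00: 09:00–10:15, 14:30–15:45, 16:00–19:00.
Rania ∩ Lars: 09:30–10:15, 16:45–18:00.
Windows ≥ 15 min: 09:30–10:15, 16:45–18:00.
Earliest such window starts at 09:30.

09:30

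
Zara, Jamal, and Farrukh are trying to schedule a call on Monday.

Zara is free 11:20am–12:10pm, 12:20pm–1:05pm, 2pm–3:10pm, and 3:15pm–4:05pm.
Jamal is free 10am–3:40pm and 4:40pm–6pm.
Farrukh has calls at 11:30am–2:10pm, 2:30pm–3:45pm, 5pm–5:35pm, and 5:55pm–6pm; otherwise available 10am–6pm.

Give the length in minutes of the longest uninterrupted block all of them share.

Farrukh free within 10:00–18:00: 10:00–11:30, 14:10–14:30, 15:45–17:00, 17:35–17:55.
Zara ∩ Jamal: 11:20–12:10, 12:20–13:05, 14:00–15:10, 15:15–15:40.
Zara ∩ Jamal ∩ Farrukh: 11:20–11:30, 14:10–14:30.
Common window lengths: 10, 20 min; longest is 20.

20 minutes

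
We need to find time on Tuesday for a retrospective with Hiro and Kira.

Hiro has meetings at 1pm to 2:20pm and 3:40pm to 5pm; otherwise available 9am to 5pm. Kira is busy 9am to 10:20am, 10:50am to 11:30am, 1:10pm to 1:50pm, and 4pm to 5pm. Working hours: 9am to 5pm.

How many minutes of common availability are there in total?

200 minutes

Hiro free within 09:00–17:00: 09:00–13:00, 14:20–15:40.
Kira free within 09:00–17:00: 10:20–10:50, 11:30–13:10, 13:50–16:00.
Hiro ∩ Kira: 10:20–10:50, 11:30–13:00, 14:20–15:40.
Total common minutes: 30 + 90 + 80 = 200.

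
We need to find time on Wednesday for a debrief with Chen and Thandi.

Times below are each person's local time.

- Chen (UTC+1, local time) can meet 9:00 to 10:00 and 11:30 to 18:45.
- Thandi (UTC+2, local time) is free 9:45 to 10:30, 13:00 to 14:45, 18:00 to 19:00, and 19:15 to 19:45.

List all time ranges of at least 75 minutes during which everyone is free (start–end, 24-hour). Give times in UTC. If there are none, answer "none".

Chen → UTC: 08:00–09:00, 10:30–17:45.
Thandi → UTC: 07:45–08:30, 11:00–12:45, 16:00–17:00, 17:15–17:45.
Chen ∩ Thandi: 08:00–08:30, 11:00–12:45, 16:00–17:00, 17:15–17:45.
Windows ≥ 75 min: 11:00–12:45.

11:00–12:45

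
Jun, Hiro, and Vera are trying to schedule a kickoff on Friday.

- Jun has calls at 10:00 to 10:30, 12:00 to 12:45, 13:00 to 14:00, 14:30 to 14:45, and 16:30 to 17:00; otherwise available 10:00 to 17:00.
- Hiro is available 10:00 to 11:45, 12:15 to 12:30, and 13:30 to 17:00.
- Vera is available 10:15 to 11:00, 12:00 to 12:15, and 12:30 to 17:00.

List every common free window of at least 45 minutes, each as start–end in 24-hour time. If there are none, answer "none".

14:45–16:30

Jun free within 10:00–17:00: 10:30–12:00, 12:45–13:00, 14:00–14:30, 14:45–16:30.
Jun ∩ Hiro: 10:30–11:45, 14:00–14:30, 14:45–16:30.
Jun ∩ Hiro ∩ Vera: 10:30–11:00, 14:00–14:30, 14:45–16:30.
Windows ≥ 45 min: 14:45–16:30.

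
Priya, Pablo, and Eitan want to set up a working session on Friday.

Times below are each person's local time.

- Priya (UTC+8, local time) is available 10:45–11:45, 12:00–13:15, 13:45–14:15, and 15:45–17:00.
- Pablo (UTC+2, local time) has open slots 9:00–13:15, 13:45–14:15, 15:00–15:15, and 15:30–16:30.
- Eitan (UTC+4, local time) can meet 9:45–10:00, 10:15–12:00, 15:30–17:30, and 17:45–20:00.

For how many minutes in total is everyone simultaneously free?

Priya → UTC: 02:45–03:45, 04:00–05:15, 05:45–06:15, 07:45–09:00.
Pablo → UTC: 07:00–11:15, 11:45–12:15, 13:00–13:15, 13:30–14:30.
Eitan → UTC: 05:45–06:00, 06:15–08:00, 11:30–13:30, 13:45–16:00.
Priya ∩ Pablo: 07:45–09:00.
Priya ∩ Pablo ∩ Eitan: 07:45–08:00.
Total common minutes: 15.

15 minutes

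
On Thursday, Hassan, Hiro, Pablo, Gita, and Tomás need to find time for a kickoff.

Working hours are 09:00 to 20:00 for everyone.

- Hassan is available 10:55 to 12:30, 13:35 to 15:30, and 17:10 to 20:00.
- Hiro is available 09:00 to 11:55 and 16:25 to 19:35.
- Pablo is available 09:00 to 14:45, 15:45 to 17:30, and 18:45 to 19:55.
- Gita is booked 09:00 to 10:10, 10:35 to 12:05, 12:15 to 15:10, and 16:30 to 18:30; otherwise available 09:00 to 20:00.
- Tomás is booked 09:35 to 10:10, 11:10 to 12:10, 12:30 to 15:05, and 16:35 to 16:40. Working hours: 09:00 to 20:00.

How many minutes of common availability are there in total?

Gita free within 09:00–20:00: 10:10–10:35, 12:05–12:15, 15:10–16:30, 18:30–20:00.
Tomás free within 09:00–20:00: 09:00–09:35, 10:10–11:10, 12:10–12:30, 15:05–16:35, 16:40–20:00.
Hassan ∩ Hiro: 10:55–11:55, 17:10–19:35.
Hassan ∩ Hiro ∩ Pablo: 10:55–11:55, 17:10–17:30, 18:45–19:35.
Hassan ∩ Hiro ∩ Pablo ∩ Gita: 18:45–19:35.
Hassan ∩ Hiro ∩ Pablo ∩ Gita ∩ Tomás: 18:45–19:35.
Total common minutes: 50.

50 minutes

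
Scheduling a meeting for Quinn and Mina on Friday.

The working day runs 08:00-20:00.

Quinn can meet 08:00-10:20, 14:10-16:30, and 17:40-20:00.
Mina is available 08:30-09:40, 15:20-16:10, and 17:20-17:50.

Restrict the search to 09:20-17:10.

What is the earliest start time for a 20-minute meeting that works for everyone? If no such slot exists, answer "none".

Quinn ∩ Mina: 08:30–09:40, 15:20–16:10, 17:40–17:50.
Restricted to 09:20–17:10: 09:20–09:40, 15:20–16:10.
Windows ≥ 20 min: 09:20–09:40, 15:20–16:10.
Earliest such window starts at 09:20.

09:20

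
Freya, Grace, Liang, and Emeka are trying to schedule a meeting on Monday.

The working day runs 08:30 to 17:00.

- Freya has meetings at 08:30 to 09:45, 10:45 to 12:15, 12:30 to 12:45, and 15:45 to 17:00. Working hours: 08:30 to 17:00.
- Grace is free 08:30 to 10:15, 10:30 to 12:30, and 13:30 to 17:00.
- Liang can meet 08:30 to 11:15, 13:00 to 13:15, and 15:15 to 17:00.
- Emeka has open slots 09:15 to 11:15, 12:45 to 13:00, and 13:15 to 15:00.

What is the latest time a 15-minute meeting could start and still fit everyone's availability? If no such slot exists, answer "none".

Freya free within 08:30–17:00: 09:45–10:45, 12:15–12:30, 12:45–15:45.
Freya ∩ Grace: 09:45–10:15, 10:30–10:45, 12:15–12:30, 13:30–15:45.
Freya ∩ Grace ∩ Liang: 09:45–10:15, 10:30–10:45, 15:15–15:45.
Freya ∩ Grace ∩ Liang ∩ Emeka: 09:45–10:15, 10:30–10:45.
Windows ≥ 15 min: 09:45–10:15, 10:30–10:45.
Latest start in the last window 10:30–10:45 is 10:45 − 15 min = 10:30.

10:30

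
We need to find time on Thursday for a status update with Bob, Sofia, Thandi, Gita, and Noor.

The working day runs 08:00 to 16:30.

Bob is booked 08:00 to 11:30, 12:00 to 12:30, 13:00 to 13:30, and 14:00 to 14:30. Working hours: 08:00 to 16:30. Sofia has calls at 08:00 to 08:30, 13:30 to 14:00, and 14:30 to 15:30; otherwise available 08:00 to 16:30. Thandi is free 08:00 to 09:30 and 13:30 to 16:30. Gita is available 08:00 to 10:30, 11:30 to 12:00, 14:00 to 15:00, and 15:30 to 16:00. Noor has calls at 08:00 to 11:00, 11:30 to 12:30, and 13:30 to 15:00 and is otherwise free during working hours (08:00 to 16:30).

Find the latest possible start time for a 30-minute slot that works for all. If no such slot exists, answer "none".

15:30

Bob free within 08:00–16:30: 11:30–12:00, 12:30–13:00, 13:30–14:00, 14:30–16:30.
Sofia free within 08:00–16:30: 08:30–13:30, 14:00–14:30, 15:30–16:30.
Noor free within 08:00–16:30: 11:00–11:30, 12:30–13:30, 15:00–16:30.
Bob ∩ Sofia: 11:30–12:00, 12:30–13:00, 15:30–16:30.
Bob ∩ Sofia ∩ Thandi: 15:30–16:30.
Bob ∩ Sofia ∩ Thandi ∩ Gita: 15:30–16:00.
Bob ∩ Sofia ∩ Thandi ∩ Gita ∩ Noor: 15:30–16:00.
Windows ≥ 30 min: 15:30–16:00.
Latest start in the last window 15:30–16:00 is 16:00 − 30 min = 15:30.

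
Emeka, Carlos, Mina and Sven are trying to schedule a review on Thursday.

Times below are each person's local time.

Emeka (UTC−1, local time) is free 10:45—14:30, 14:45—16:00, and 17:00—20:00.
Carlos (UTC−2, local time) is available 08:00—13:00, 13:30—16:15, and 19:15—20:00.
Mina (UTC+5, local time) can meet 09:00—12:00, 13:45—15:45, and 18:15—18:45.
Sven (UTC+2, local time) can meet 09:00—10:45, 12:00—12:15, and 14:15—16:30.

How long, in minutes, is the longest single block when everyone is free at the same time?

Emeka → UTC: 11:45–15:30, 15:45–17:00, 18:00–21:00.
Carlos → UTC: 10:00–15:00, 15:30–18:15, 21:15–22:00.
Mina → UTC: 04:00–07:00, 08:45–10:45, 13:15–13:45.
Sven → UTC: 07:00–08:45, 10:00–10:15, 12:15–14:30.
Emeka ∩ Carlos: 11:45–15:00, 15:45–17:00, 18:00–18:15.
Emeka ∩ Carlos ∩ Mina: 13:15–13:45.
Emeka ∩ Carlos ∩ Mina ∩ Sven: 13:15–13:45.
Single common window of 30 minutes.

30 minutes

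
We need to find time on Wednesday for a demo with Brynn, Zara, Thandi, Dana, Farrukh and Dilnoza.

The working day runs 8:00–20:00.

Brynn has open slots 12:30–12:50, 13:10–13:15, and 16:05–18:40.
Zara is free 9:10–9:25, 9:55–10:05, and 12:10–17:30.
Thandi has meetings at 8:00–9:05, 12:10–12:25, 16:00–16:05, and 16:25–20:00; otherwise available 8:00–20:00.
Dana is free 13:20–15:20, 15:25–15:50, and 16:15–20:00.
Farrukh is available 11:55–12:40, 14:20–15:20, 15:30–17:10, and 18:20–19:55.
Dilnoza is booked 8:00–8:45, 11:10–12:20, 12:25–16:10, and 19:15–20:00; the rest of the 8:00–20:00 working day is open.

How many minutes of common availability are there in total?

10 minutes

Thandi free within 08:00–20:00: 09:05–12:10, 12:25–16:00, 16:05–16:25.
Dilnoza free within 08:00–20:00: 08:45–11:10, 12:20–12:25, 16:10–19:15.
Brynn ∩ Zara: 12:30–12:50, 13:10–13:15, 16:05–17:30.
Brynn ∩ Zara ∩ Thandi: 12:30–12:50, 13:10–13:15, 16:05–16:25.
Brynn ∩ Zara ∩ Thandi ∩ Dana: 16:15–16:25.
Brynn ∩ Zara ∩ Thandi ∩ Dana ∩ Farrukh: 16:15–16:25.
Brynn ∩ Zara ∩ Thandi ∩ Dana ∩ Farrukh ∩ Dilnoza: 16:15–16:25.
Total common minutes: 10.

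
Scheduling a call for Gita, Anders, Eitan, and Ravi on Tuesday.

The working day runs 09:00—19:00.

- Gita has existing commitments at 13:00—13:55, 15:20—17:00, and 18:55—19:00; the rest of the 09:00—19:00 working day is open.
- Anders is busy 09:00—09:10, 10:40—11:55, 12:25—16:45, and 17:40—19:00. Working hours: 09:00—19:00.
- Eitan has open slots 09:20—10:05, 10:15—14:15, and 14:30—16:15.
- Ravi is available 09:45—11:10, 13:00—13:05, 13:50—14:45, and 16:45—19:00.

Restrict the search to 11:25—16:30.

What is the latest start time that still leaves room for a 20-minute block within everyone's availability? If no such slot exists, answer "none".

none

Gita free within 09:00–19:00: 09:00–13:00, 13:55–15:20, 17:00–18:55.
Anders free within 09:00–19:00: 09:10–10:40, 11:55–12:25, 16:45–17:40.
Gita ∩ Anders: 09:10–10:40, 11:55–12:25, 17:00–17:40.
Gita ∩ Anders ∩ Eitan: 09:20–10:05, 10:15–10:40, 11:55–12:25.
Gita ∩ Anders ∩ Eitan ∩ Ravi: 09:45–10:05, 10:15–10:40.
Restricted to 11:25–16:30: (none).
Windows ≥ 20 min: (none).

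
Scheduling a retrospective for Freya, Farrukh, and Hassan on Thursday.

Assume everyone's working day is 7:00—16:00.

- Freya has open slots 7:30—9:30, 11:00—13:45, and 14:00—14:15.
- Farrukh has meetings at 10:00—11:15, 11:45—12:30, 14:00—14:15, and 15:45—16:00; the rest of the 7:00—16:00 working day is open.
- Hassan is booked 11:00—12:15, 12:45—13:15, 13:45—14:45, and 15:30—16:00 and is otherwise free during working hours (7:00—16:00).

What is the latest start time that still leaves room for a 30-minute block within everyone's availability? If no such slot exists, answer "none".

13:15

Farrukh free within 07:00–16:00: 07:00–10:00, 11:15–11:45, 12:30–14:00, 14:15–15:45.
Hassan free within 07:00–16:00: 07:00–11:00, 12:15–12:45, 13:15–13:45, 14:45–15:30.
Freya ∩ Farrukh: 07:30–09:30, 11:15–11:45, 12:30–13:45.
Freya ∩ Farrukh ∩ Hassan: 07:30–09:30, 12:30–12:45, 13:15–13:45.
Windows ≥ 30 min: 07:30–09:30, 13:15–13:45.
Latest start in the last window 13:15–13:45 is 13:45 − 30 min = 13:15.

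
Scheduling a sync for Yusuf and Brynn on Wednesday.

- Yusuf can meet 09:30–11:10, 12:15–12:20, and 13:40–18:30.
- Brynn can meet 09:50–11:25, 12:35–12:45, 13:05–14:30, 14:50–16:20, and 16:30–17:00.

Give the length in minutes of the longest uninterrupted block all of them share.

Yusuf ∩ Brynn: 09:50–11:10, 13:40–14:30, 14:50–16:20, 16:30–17:00.
Common window lengths: 80, 50, 90, 30 min; longest is 90.

90 minutes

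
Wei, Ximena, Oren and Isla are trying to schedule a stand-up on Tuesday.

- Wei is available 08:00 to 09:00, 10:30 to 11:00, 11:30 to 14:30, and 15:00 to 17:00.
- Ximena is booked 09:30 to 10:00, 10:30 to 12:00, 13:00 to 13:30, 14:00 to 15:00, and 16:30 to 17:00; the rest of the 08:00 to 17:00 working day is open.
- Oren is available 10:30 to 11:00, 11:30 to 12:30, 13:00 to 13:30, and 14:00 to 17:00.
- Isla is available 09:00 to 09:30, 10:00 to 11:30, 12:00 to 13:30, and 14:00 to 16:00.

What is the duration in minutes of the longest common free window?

60 minutes

Ximena free within 08:00–17:00: 08:00–09:30, 10:00–10:30, 12:00–13:00, 13:30–14:00, 15:00–16:30.
Wei ∩ Ximena: 08:00–09:00, 12:00–13:00, 13:30–14:00, 15:00–16:30.
Wei ∩ Ximena ∩ Oren: 12:00–12:30, 15:00–16:30.
Wei ∩ Ximena ∩ Oren ∩ Isla: 12:00–12:30, 15:00–16:00.
Common window lengths: 30, 60 min; longest is 60.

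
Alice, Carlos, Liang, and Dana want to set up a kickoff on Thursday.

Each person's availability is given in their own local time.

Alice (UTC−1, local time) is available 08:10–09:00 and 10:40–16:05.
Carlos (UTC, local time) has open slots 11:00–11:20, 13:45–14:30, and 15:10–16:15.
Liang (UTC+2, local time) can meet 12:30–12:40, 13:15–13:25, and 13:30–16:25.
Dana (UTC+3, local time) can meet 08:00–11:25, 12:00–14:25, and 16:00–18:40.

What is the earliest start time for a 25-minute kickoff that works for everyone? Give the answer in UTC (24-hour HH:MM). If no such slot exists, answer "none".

13:45

Alice → UTC: 09:10–10:00, 11:40–17:05.
Carlos → UTC: 11:00–11:20, 13:45–14:30, 15:10–16:15.
Liang → UTC: 10:30–10:40, 11:15–11:25, 11:30–14:25.
Dana → UTC: 05:00–08:25, 09:00–11:25, 13:00–15:40.
Alice ∩ Carlos: 13:45–14:30, 15:10–16:15.
Alice ∩ Carlos ∩ Liang: 13:45–14:25.
Alice ∩ Carlos ∩ Liang ∩ Dana: 13:45–14:25.
Windows ≥ 25 min: 13:45–14:25.
Earliest such window starts at 13:45.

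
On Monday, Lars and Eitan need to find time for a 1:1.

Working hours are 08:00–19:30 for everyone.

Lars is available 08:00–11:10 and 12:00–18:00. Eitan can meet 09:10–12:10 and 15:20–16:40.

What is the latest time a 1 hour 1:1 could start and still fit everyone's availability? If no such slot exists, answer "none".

Lars ∩ Eitan: 09:10–11:10, 12:00–12:10, 15:20–16:40.
Windows ≥ 60 min: 09:10–11:10, 15:20–16:40.
Latest start in the last window 15:20–16:40 is 16:40 − 60 min = 15:40.

15:40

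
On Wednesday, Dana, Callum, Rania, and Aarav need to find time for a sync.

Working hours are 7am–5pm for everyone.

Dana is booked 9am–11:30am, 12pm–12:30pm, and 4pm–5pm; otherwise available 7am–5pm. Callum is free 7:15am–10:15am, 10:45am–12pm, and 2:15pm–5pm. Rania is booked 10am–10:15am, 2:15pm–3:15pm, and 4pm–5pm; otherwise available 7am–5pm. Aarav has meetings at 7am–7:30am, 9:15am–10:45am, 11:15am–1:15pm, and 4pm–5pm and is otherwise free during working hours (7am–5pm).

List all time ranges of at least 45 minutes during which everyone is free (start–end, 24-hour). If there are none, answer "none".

Dana free within 07:00–17:00: 07:00–09:00, 11:30–12:00, 12:30–16:00.
Rania free within 07:00–17:00: 07:00–10:00, 10:15–14:15, 15:15–16:00.
Aarav free within 07:00–17:00: 07:30–09:15, 10:45–11:15, 13:15–16:00.
Dana ∩ Callum: 07:15–09:00, 11:30–12:00, 14:15–16:00.
Dana ∩ Callum ∩ Rania: 07:15–09:00, 11:30–12:00, 15:15–16:00.
Dana ∩ Callum ∩ Rania ∩ Aarav: 07:30–09:00, 15:15–16:00.
Windows ≥ 45 min: 07:30–09:00, 15:15–16:00.

07:30–09:00, 15:15–16:00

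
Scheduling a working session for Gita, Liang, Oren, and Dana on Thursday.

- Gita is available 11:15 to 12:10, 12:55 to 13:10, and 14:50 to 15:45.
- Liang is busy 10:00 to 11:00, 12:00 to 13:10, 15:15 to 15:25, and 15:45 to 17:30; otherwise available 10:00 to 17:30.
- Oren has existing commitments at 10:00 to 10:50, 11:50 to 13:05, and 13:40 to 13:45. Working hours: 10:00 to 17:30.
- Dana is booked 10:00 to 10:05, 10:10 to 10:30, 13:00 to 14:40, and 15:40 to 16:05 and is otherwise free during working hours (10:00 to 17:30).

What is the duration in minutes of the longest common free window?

35 minutes

Liang free within 10:00–17:30: 11:00–12:00, 13:10–15:15, 15:25–15:45.
Oren free within 10:00–17:30: 10:50–11:50, 13:05–13:40, 13:45–17:30.
Dana free within 10:00–17:30: 10:05–10:10, 10:30–13:00, 14:40–15:40, 16:05–17:30.
Gita ∩ Liang: 11:15–12:00, 14:50–15:15, 15:25–15:45.
Gita ∩ Liang ∩ Oren: 11:15–11:50, 14:50–15:15, 15:25–15:45.
Gita ∩ Liang ∩ Oren ∩ Dana: 11:15–11:50, 14:50–15:15, 15:25–15:40.
Common window lengths: 35, 25, 15 min; longest is 35.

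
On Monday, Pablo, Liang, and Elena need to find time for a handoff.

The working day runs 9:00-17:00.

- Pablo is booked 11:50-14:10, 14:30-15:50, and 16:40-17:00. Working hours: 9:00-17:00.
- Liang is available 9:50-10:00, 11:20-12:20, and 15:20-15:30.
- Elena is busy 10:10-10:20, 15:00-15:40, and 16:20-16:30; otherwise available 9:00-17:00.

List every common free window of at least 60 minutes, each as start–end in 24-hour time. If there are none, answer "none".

none

Pablo free within 09:00–17:00: 09:00–11:50, 14:10–14:30, 15:50–16:40.
Elena free within 09:00–17:00: 09:00–10:10, 10:20–15:00, 15:40–16:20, 16:30–17:00.
Pablo ∩ Liang: 09:50–10:00, 11:20–11:50.
Pablo ∩ Liang ∩ Elena: 09:50–10:00, 11:20–11:50.
Windows ≥ 60 min: (none).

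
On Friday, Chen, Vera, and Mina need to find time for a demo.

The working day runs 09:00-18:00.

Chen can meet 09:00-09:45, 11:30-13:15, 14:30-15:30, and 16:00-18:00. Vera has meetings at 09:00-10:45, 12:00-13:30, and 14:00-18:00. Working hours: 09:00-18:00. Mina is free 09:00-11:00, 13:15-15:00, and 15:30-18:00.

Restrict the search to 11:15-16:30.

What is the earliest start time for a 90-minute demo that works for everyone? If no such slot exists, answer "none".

Vera free within 09:00–18:00: 10:45–12:00, 13:30–14:00.
Chen ∩ Vera: 11:30–12:00.
Chen ∩ Vera ∩ Mina: (none).
Restricted to 11:15–16:30: (none).
Windows ≥ 90 min: (none).

none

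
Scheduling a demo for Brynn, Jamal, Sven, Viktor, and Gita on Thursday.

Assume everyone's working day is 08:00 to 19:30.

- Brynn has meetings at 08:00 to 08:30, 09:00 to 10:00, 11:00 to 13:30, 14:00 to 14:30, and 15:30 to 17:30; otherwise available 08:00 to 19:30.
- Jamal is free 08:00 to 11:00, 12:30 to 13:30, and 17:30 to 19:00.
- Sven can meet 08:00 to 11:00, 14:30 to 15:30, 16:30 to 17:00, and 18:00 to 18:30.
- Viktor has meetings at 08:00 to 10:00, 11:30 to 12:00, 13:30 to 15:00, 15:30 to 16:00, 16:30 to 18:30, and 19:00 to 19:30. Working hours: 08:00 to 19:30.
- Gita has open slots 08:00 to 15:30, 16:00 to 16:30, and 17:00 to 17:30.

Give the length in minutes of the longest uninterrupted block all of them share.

Brynn free within 08:00–19:30: 08:30–09:00, 10:00–11:00, 13:30–14:00, 14:30–15:30, 17:30–19:30.
Viktor free within 08:00–19:30: 10:00–11:30, 12:00–13:30, 15:00–15:30, 16:00–16:30, 18:30–19:00.
Brynn ∩ Jamal: 08:30–09:00, 10:00–11:00, 17:30–19:00.
Brynn ∩ Jamal ∩ Sven: 08:30–09:00, 10:00–11:00, 18:00–18:30.
Brynn ∩ Jamal ∩ Sven ∩ Viktor: 10:00–11:00.
Brynn ∩ Jamal ∩ Sven ∩ Viktor ∩ Gita: 10:00–11:00.
Single common window of 60 minutes.

60 minutes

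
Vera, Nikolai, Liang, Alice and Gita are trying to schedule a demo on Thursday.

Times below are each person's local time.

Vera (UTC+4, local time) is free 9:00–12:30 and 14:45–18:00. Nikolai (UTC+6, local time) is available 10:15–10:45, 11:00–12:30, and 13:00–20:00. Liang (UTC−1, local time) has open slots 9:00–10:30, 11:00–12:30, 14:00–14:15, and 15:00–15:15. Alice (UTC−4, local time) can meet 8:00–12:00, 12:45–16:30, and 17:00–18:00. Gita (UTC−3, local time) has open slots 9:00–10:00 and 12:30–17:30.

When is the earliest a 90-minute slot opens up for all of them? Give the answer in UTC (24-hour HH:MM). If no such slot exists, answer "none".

Vera → UTC: 05:00–08:30, 10:45–14:00.
Nikolai → UTC: 04:15–04:45, 05:00–06:30, 07:00–14:00.
Liang → UTC: 10:00–11:30, 12:00–13:30, 15:00–15:15, 16:00–16:15.
Alice → UTC: 12:00–16:00, 16:45–20:30, 21:00–22:00.
Gita → UTC: 12:00–13:00, 15:30–20:30.
Vera ∩ Nikolai: 05:00–06:30, 07:00–08:30, 10:45–14:00.
Vera ∩ Nikolai ∩ Liang: 10:45–11:30, 12:00–13:30.
Vera ∩ Nikolai ∩ Liang ∩ Alice: 12:00–13:30.
Vera ∩ Nikolai ∩ Liang ∩ Alice ∩ Gita: 12:00–13:00.
Windows ≥ 90 min: (none).

none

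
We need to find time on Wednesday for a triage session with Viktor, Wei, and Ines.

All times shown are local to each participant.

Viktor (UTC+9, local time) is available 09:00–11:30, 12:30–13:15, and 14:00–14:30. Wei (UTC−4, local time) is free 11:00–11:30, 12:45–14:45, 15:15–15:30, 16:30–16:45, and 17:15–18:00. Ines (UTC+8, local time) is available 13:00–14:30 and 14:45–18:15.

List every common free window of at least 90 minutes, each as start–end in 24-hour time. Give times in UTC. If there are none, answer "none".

none

Viktor → UTC: 00:00–02:30, 03:30–04:15, 05:00–05:30.
Wei → UTC: 15:00–15:30, 16:45–18:45, 19:15–19:30, 20:30–20:45, 21:15–22:00.
Ines → UTC: 05:00–06:30, 06:45–10:15.
Viktor ∩ Wei: (none).
Viktor ∩ Wei ∩ Ines: (none).
Windows ≥ 90 min: (none).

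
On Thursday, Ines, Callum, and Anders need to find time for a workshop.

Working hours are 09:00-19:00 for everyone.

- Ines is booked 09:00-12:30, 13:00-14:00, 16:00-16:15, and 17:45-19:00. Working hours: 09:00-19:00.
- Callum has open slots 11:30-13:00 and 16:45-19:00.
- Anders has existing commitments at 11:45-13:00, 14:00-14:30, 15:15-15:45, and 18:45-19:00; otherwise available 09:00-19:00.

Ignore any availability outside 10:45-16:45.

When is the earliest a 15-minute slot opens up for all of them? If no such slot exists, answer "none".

none

Ines free within 09:00–19:00: 12:30–13:00, 14:00–16:00, 16:15–17:45.
Anders free within 09:00–19:00: 09:00–11:45, 13:00–14:00, 14:30–15:15, 15:45–18:45.
Ines ∩ Callum: 12:30–13:00, 16:45–17:45.
Ines ∩ Callum ∩ Anders: 16:45–17:45.
Restricted to 10:45–16:45: (none).
Windows ≥ 15 min: (none).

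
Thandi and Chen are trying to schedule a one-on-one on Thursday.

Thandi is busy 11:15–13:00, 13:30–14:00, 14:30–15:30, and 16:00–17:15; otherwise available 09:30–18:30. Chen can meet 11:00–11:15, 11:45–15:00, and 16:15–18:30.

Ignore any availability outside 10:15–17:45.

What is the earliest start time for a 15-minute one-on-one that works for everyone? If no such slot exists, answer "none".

11:00

Thandi free within 09:30–18:30: 09:30–11:15, 13:00–13:30, 14:00–14:30, 15:30–16:00, 17:15–18:30.
Thandi ∩ Chen: 11:00–11:15, 13:00–13:30, 14:00–14:30, 17:15–18:30.
Restricted to 10:15–17:45: 11:00–11:15, 13:00–13:30, 14:00–14:30, 17:15–17:45.
Windows ≥ 15 min: 11:00–11:15, 13:00–13:30, 14:00–14:30, 17:15–17:45.
Earliest such window starts at 11:00.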